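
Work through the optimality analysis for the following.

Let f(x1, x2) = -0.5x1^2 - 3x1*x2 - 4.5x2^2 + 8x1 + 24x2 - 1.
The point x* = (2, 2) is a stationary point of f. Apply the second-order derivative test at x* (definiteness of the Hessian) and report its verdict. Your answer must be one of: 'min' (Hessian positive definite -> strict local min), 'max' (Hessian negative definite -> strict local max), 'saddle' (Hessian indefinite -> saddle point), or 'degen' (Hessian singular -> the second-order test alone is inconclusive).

Compute the Hessian H = grad^2 f:
  H = [[-1, -3], [-3, -9]]
Verify stationarity: grad f(x*) = H x* + g = (0, 0).
Eigenvalues of H: -10, 0.
H has a zero eigenvalue (singular; negative semidefinite but not definite), so H is neither positive definite, negative definite, nor indefinite. The second-order test alone is inconclusive -> degen.
(Indeed, f is constant along the null direction of H through x*, so x* is not a strict local extremum.)

degen


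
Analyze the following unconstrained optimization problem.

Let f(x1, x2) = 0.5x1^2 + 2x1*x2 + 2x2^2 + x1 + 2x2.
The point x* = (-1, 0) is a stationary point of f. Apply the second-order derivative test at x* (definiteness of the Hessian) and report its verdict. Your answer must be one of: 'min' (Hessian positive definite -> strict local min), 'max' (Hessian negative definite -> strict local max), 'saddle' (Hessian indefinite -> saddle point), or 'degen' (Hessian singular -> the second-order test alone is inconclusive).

Compute the Hessian H = grad^2 f:
  H = [[1, 2], [2, 4]]
Verify stationarity: grad f(x*) = H x* + g = (0, 0).
Eigenvalues of H: 0, 5.
H has a zero eigenvalue (singular; positive semidefinite but not definite), so H is neither positive definite, negative definite, nor indefinite. The second-order test alone is inconclusive -> degen.
(Indeed, f is constant along the null direction of H through x*, so x* is not a strict local extremum.)

degen


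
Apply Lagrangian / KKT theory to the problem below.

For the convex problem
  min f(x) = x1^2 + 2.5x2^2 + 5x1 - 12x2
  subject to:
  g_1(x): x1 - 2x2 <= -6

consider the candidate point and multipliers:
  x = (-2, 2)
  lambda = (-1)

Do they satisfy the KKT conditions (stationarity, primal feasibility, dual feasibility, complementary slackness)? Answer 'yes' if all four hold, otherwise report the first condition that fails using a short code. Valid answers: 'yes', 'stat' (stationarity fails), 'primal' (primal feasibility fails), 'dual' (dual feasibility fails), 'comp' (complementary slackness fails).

Gradient of f: grad f(x) = Q x + c = (1, -2)
Constraint values g_i(x) = a_i^T x - b_i:
  g_1((-2, 2)) = 0
Stationarity residual: grad f(x) + sum_i lambda_i a_i = (0, 0)
  -> stationarity OK
Primal feasibility (all g_i <= 0): OK
Dual feasibility (all lambda_i >= 0): FAILS
Complementary slackness (lambda_i * g_i(x) = 0 for all i): OK

Verdict: the first failing condition is dual_feasibility -> dual.

dual


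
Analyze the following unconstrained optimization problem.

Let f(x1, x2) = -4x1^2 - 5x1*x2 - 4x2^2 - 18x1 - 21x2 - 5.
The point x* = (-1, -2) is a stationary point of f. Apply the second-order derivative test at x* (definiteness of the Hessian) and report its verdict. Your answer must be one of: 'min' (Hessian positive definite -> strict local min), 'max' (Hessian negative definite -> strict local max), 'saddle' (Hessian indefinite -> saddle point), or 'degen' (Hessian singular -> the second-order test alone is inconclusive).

Compute the Hessian H = grad^2 f:
  H = [[-8, -5], [-5, -8]]
Verify stationarity: grad f(x*) = H x* + g = (0, 0).
Eigenvalues of H: -13, -3.
Both eigenvalues < 0, so H is negative definite -> x* is a strict local max.

max


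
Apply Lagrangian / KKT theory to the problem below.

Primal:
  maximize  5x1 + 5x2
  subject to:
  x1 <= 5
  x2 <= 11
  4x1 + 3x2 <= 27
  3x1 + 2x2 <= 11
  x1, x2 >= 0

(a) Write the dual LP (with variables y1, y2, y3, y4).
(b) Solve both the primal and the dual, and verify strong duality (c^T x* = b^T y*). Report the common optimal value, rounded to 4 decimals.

The standard primal-dual pair for 'max c^T x s.t. A x <= b, x >= 0' is:
  Dual:  min b^T y  s.t.  A^T y >= c,  y >= 0.

So the dual LP is:
  minimize  5y1 + 11y2 + 27y3 + 11y4
  subject to:
    y1 + 4y3 + 3y4 >= 5
    y2 + 3y3 + 2y4 >= 5
    y1, y2, y3, y4 >= 0

Solving the primal: x* = (0, 5.5).
  primal value c^T x* = 27.5.
Solving the dual: y* = (0, 0, 0, 2.5).
  dual value b^T y* = 27.5.
Strong duality: c^T x* = b^T y*. Confirmed.

27.5


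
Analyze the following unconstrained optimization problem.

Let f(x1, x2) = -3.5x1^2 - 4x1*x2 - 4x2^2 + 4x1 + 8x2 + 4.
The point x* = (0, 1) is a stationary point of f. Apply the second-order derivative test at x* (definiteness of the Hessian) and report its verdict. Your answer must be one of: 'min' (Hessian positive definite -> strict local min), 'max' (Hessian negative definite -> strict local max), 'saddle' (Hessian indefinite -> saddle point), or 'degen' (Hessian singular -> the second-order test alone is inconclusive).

Compute the Hessian H = grad^2 f:
  H = [[-7, -4], [-4, -8]]
Verify stationarity: grad f(x*) = H x* + g = (0, 0).
Eigenvalues of H: -11.5311, -3.4689.
Both eigenvalues < 0, so H is negative definite -> x* is a strict local max.

max


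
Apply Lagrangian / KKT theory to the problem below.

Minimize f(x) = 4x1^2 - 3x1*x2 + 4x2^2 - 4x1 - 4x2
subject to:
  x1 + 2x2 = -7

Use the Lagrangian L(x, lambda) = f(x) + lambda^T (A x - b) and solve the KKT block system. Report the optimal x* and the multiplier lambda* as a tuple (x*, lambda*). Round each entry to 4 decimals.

Form the Lagrangian:
  L(x, lambda) = (1/2) x^T Q x + c^T x + lambda^T (A x - b)
Stationarity (grad_x L = 0): Q x + c + A^T lambda = 0.
Primal feasibility: A x = b.

This gives the KKT block system:
  [ Q   A^T ] [ x     ]   [-c ]
  [ A    0  ] [ lambda ] = [ b ]

Solving the linear system:
  x*      = (-1.7308, -2.6346)
  lambda* = (9.9423)
  f(x*)   = 43.5288

x* = (-1.7308, -2.6346), lambda* = (9.9423)


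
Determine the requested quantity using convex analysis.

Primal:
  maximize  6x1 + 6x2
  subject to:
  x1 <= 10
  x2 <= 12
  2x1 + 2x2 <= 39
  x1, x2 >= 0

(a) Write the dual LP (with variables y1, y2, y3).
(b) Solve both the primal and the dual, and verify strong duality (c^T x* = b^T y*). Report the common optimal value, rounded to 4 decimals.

The standard primal-dual pair for 'max c^T x s.t. A x <= b, x >= 0' is:
  Dual:  min b^T y  s.t.  A^T y >= c,  y >= 0.

So the dual LP is:
  minimize  10y1 + 12y2 + 39y3
  subject to:
    y1 + 2y3 >= 6
    y2 + 2y3 >= 6
    y1, y2, y3 >= 0

Solving the primal: x* = (7.5, 12).
  primal value c^T x* = 117.
Solving the dual: y* = (0, 0, 3).
  dual value b^T y* = 117.
Strong duality: c^T x* = b^T y*. Confirmed.

117


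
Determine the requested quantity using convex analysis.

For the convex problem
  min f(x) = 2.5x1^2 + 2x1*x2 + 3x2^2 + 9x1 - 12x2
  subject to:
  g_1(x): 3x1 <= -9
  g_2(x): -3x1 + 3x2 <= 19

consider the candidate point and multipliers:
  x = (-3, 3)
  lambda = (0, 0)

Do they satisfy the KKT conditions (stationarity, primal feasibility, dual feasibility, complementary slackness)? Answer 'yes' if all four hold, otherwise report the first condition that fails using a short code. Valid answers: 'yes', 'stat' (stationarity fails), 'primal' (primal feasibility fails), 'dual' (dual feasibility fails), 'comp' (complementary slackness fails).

Gradient of f: grad f(x) = Q x + c = (0, 0)
Constraint values g_i(x) = a_i^T x - b_i:
  g_1((-3, 3)) = 0
  g_2((-3, 3)) = -1
Stationarity residual: grad f(x) + sum_i lambda_i a_i = (0, 0)
  -> stationarity OK
Primal feasibility (all g_i <= 0): OK
Dual feasibility (all lambda_i >= 0): OK
Complementary slackness (lambda_i * g_i(x) = 0 for all i): OK

Verdict: yes, KKT holds.

yes


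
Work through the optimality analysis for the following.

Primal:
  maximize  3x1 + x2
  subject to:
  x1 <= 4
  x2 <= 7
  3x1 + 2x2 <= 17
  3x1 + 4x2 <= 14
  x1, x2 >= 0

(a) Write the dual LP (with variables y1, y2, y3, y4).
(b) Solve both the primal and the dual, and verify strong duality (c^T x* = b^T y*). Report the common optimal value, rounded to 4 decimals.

The standard primal-dual pair for 'max c^T x s.t. A x <= b, x >= 0' is:
  Dual:  min b^T y  s.t.  A^T y >= c,  y >= 0.

So the dual LP is:
  minimize  4y1 + 7y2 + 17y3 + 14y4
  subject to:
    y1 + 3y3 + 3y4 >= 3
    y2 + 2y3 + 4y4 >= 1
    y1, y2, y3, y4 >= 0

Solving the primal: x* = (4, 0.5).
  primal value c^T x* = 12.5.
Solving the dual: y* = (2.25, 0, 0, 0.25).
  dual value b^T y* = 12.5.
Strong duality: c^T x* = b^T y*. Confirmed.

12.5


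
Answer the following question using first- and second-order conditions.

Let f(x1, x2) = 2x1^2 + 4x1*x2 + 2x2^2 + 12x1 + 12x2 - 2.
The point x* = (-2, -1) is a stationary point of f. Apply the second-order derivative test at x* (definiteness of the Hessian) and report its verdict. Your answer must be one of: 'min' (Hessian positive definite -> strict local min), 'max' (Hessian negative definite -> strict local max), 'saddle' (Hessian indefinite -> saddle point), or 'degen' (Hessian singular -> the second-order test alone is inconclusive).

Compute the Hessian H = grad^2 f:
  H = [[4, 4], [4, 4]]
Verify stationarity: grad f(x*) = H x* + g = (0, 0).
Eigenvalues of H: 0, 8.
H has a zero eigenvalue (singular; positive semidefinite but not definite), so H is neither positive definite, negative definite, nor indefinite. The second-order test alone is inconclusive -> degen.
(Indeed, f is constant along the null direction of H through x*, so x* is not a strict local extremum.)

degen


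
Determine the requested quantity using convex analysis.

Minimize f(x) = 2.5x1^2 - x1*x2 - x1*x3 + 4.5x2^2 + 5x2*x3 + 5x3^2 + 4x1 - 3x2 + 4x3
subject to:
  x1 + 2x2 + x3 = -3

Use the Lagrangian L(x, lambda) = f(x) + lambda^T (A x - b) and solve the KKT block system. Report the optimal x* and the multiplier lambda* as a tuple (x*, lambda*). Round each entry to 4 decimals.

Form the Lagrangian:
  L(x, lambda) = (1/2) x^T Q x + c^T x + lambda^T (A x - b)
Stationarity (grad_x L = 0): Q x + c + A^T lambda = 0.
Primal feasibility: A x = b.

This gives the KKT block system:
  [ Q   A^T ] [ x     ]   [-c ]
  [ A    0  ] [ lambda ] = [ b ]

Solving the linear system:
  x*      = (-1.7426, -0.211, -0.8354)
  lambda* = (3.6667)
  f(x*)   = 0.6603

x* = (-1.7426, -0.211, -0.8354), lambda* = (3.6667)


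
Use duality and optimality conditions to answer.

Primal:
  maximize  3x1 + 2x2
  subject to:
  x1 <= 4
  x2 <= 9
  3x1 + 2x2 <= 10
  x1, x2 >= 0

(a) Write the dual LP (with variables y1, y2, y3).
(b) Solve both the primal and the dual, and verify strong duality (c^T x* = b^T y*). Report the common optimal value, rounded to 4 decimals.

The standard primal-dual pair for 'max c^T x s.t. A x <= b, x >= 0' is:
  Dual:  min b^T y  s.t.  A^T y >= c,  y >= 0.

So the dual LP is:
  minimize  4y1 + 9y2 + 10y3
  subject to:
    y1 + 3y3 >= 3
    y2 + 2y3 >= 2
    y1, y2, y3 >= 0

Solving the primal: x* = (3.3333, 0).
  primal value c^T x* = 10.
Solving the dual: y* = (0, 0, 1).
  dual value b^T y* = 10.
Strong duality: c^T x* = b^T y*. Confirmed.

10


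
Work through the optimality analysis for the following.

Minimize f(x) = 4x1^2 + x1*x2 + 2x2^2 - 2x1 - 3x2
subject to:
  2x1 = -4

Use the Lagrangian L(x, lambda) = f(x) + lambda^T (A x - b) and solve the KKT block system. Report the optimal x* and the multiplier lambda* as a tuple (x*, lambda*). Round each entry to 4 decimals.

Form the Lagrangian:
  L(x, lambda) = (1/2) x^T Q x + c^T x + lambda^T (A x - b)
Stationarity (grad_x L = 0): Q x + c + A^T lambda = 0.
Primal feasibility: A x = b.

This gives the KKT block system:
  [ Q   A^T ] [ x     ]   [-c ]
  [ A    0  ] [ lambda ] = [ b ]

Solving the linear system:
  x*      = (-2, 1.25)
  lambda* = (8.375)
  f(x*)   = 16.875

x* = (-2, 1.25), lambda* = (8.375)


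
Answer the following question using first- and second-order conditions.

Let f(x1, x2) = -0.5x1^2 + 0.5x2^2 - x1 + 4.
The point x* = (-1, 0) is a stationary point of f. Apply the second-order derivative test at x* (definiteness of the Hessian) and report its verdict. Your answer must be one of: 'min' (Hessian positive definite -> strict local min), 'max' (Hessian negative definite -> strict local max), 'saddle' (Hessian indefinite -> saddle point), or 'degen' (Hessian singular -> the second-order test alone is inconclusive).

Compute the Hessian H = grad^2 f:
  H = [[-1, 0], [0, 1]]
Verify stationarity: grad f(x*) = H x* + g = (0, 0).
Eigenvalues of H: -1, 1.
Eigenvalues have mixed signs, so H is indefinite -> x* is a saddle point.

saddle


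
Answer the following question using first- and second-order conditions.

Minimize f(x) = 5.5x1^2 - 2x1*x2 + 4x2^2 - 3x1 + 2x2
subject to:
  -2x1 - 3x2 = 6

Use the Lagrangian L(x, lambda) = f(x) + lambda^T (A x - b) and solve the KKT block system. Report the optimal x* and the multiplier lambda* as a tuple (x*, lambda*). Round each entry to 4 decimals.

Form the Lagrangian:
  L(x, lambda) = (1/2) x^T Q x + c^T x + lambda^T (A x - b)
Stationarity (grad_x L = 0): Q x + c + A^T lambda = 0.
Primal feasibility: A x = b.

This gives the KKT block system:
  [ Q   A^T ] [ x     ]   [-c ]
  [ A    0  ] [ lambda ] = [ b ]

Solving the linear system:
  x*      = (-0.6, -1.6)
  lambda* = (-3.2)
  f(x*)   = 8.9

x* = (-0.6, -1.6), lambda* = (-3.2)


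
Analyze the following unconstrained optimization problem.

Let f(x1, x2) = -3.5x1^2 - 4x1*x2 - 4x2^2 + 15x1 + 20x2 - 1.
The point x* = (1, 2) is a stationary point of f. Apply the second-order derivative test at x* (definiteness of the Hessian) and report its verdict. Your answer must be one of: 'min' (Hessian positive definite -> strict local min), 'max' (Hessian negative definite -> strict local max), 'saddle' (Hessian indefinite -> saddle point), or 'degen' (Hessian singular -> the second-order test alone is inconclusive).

Compute the Hessian H = grad^2 f:
  H = [[-7, -4], [-4, -8]]
Verify stationarity: grad f(x*) = H x* + g = (0, 0).
Eigenvalues of H: -11.5311, -3.4689.
Both eigenvalues < 0, so H is negative definite -> x* is a strict local max.

max


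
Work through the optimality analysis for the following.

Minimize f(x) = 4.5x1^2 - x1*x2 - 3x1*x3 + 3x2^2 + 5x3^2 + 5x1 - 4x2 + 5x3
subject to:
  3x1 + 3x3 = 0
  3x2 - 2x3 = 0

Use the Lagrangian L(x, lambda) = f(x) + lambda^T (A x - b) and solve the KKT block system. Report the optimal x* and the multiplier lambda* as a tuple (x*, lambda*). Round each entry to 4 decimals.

Form the Lagrangian:
  L(x, lambda) = (1/2) x^T Q x + c^T x + lambda^T (A x - b)
Stationarity (grad_x L = 0): Q x + c + A^T lambda = 0.
Primal feasibility: A x = b.

This gives the KKT block system:
  [ Q   A^T ] [ x     ]   [-c ]
  [ A    0  ] [ lambda ] = [ b ]

Solving the linear system:
  x*      = (-0.092, 0.0613, 0.092)
  lambda* = (-1.2784, 1.1801)
  f(x*)   = -0.1226

x* = (-0.092, 0.0613, 0.092), lambda* = (-1.2784, 1.1801)


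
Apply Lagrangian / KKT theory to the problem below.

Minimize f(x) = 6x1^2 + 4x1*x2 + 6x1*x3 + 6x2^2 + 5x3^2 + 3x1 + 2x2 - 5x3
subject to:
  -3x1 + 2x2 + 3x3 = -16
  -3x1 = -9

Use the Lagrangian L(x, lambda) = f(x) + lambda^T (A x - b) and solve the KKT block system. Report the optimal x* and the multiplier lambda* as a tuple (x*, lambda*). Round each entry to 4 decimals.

Form the Lagrangian:
  L(x, lambda) = (1/2) x^T Q x + c^T x + lambda^T (A x - b)
Stationarity (grad_x L = 0): Q x + c + A^T lambda = 0.
Primal feasibility: A x = b.

This gives the KKT block system:
  [ Q   A^T ] [ x     ]   [-c ]
  [ A    0  ] [ lambda ] = [ b ]

Solving the linear system:
  x*      = (3, -1.2703, -1.4865)
  lambda* = (0.6216, 7.7117)
  f(x*)   = 46.6216

x* = (3, -1.2703, -1.4865), lambda* = (0.6216, 7.7117)


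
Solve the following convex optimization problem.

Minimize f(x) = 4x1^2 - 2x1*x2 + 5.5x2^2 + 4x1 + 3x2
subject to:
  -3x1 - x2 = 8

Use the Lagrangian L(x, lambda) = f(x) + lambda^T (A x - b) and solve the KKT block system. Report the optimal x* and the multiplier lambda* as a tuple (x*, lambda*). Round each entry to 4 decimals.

Form the Lagrangian:
  L(x, lambda) = (1/2) x^T Q x + c^T x + lambda^T (A x - b)
Stationarity (grad_x L = 0): Q x + c + A^T lambda = 0.
Primal feasibility: A x = b.

This gives the KKT block system:
  [ Q   A^T ] [ x     ]   [-c ]
  [ A    0  ] [ lambda ] = [ b ]

Solving the linear system:
  x*      = (-2.3109, -1.0672)
  lambda* = (-4.1176)
  f(x*)   = 10.2479

x* = (-2.3109, -1.0672), lambda* = (-4.1176)


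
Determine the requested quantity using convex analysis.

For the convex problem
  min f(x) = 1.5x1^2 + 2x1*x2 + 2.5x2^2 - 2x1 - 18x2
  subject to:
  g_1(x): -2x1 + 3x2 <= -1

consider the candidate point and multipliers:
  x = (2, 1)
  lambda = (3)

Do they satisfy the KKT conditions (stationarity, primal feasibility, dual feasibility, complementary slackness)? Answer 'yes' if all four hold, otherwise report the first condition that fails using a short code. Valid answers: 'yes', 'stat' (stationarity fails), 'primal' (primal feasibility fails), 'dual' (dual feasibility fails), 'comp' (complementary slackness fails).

Gradient of f: grad f(x) = Q x + c = (6, -9)
Constraint values g_i(x) = a_i^T x - b_i:
  g_1((2, 1)) = 0
Stationarity residual: grad f(x) + sum_i lambda_i a_i = (0, 0)
  -> stationarity OK
Primal feasibility (all g_i <= 0): OK
Dual feasibility (all lambda_i >= 0): OK
Complementary slackness (lambda_i * g_i(x) = 0 for all i): OK

Verdict: yes, KKT holds.

yes


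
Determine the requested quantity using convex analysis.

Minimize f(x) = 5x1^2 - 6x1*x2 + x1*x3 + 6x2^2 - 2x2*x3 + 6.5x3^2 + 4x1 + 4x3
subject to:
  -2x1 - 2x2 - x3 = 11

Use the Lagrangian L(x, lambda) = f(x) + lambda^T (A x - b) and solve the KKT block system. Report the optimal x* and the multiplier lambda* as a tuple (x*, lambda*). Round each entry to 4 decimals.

Form the Lagrangian:
  L(x, lambda) = (1/2) x^T Q x + c^T x + lambda^T (A x - b)
Stationarity (grad_x L = 0): Q x + c + A^T lambda = 0.
Primal feasibility: A x = b.

This gives the KKT block system:
  [ Q   A^T ] [ x     ]   [-c ]
  [ A    0  ] [ lambda ] = [ b ]

Solving the linear system:
  x*      = (-2.7308, -2.3462, -0.8462)
  lambda* = (-5.0385)
  f(x*)   = 20.5577

x* = (-2.7308, -2.3462, -0.8462), lambda* = (-5.0385)


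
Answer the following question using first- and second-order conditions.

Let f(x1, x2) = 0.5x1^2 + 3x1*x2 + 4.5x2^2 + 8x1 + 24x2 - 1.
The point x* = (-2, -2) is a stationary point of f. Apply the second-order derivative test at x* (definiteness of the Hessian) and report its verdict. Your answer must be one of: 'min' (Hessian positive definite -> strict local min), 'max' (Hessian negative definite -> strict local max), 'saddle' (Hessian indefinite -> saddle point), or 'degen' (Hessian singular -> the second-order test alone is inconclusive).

Compute the Hessian H = grad^2 f:
  H = [[1, 3], [3, 9]]
Verify stationarity: grad f(x*) = H x* + g = (0, 0).
Eigenvalues of H: 0, 10.
H has a zero eigenvalue (singular; positive semidefinite but not definite), so H is neither positive definite, negative definite, nor indefinite. The second-order test alone is inconclusive -> degen.
(Indeed, f is constant along the null direction of H through x*, so x* is not a strict local extremum.)

degen


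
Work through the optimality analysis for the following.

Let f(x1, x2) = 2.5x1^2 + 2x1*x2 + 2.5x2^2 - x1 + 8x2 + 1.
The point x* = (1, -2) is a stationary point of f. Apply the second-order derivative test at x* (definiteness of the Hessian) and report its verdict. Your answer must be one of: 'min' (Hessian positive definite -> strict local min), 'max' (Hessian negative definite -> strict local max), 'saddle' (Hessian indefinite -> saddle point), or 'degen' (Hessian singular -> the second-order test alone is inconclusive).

Compute the Hessian H = grad^2 f:
  H = [[5, 2], [2, 5]]
Verify stationarity: grad f(x*) = H x* + g = (0, 0).
Eigenvalues of H: 3, 7.
Both eigenvalues > 0, so H is positive definite -> x* is a strict local min.

min


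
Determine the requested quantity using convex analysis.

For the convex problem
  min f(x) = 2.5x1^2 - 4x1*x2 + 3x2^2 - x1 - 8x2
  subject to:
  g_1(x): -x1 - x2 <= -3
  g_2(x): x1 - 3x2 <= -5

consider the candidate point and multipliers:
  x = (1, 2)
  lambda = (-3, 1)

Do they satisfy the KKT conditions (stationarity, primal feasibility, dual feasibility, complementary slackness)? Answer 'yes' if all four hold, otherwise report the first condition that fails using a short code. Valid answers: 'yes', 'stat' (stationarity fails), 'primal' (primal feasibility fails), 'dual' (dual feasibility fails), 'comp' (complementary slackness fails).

Gradient of f: grad f(x) = Q x + c = (-4, 0)
Constraint values g_i(x) = a_i^T x - b_i:
  g_1((1, 2)) = 0
  g_2((1, 2)) = 0
Stationarity residual: grad f(x) + sum_i lambda_i a_i = (0, 0)
  -> stationarity OK
Primal feasibility (all g_i <= 0): OK
Dual feasibility (all lambda_i >= 0): FAILS
Complementary slackness (lambda_i * g_i(x) = 0 for all i): OK

Verdict: the first failing condition is dual_feasibility -> dual.

dual


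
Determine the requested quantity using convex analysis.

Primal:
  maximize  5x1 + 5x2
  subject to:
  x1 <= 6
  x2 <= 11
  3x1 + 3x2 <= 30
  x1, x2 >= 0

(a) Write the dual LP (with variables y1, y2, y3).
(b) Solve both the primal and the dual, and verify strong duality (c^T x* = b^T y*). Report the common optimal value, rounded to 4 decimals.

The standard primal-dual pair for 'max c^T x s.t. A x <= b, x >= 0' is:
  Dual:  min b^T y  s.t.  A^T y >= c,  y >= 0.

So the dual LP is:
  minimize  6y1 + 11y2 + 30y3
  subject to:
    y1 + 3y3 >= 5
    y2 + 3y3 >= 5
    y1, y2, y3 >= 0

Solving the primal: x* = (0, 10).
  primal value c^T x* = 50.
Solving the dual: y* = (0, 0, 1.6667).
  dual value b^T y* = 50.
Strong duality: c^T x* = b^T y*. Confirmed.

50


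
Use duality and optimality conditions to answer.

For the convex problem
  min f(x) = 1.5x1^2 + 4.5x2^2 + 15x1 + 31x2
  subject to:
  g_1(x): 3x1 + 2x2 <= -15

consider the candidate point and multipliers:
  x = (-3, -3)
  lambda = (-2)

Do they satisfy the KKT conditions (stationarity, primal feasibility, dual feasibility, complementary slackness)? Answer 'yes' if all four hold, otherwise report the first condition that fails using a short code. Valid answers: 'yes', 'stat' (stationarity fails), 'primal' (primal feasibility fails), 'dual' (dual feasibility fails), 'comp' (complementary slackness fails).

Gradient of f: grad f(x) = Q x + c = (6, 4)
Constraint values g_i(x) = a_i^T x - b_i:
  g_1((-3, -3)) = 0
Stationarity residual: grad f(x) + sum_i lambda_i a_i = (0, 0)
  -> stationarity OK
Primal feasibility (all g_i <= 0): OK
Dual feasibility (all lambda_i >= 0): FAILS
Complementary slackness (lambda_i * g_i(x) = 0 for all i): OK

Verdict: the first failing condition is dual_feasibility -> dual.

dual


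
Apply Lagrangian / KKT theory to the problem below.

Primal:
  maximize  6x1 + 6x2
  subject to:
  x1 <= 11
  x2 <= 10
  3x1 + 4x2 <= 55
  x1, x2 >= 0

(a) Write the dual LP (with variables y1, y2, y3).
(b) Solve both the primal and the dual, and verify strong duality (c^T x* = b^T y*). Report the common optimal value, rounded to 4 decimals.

The standard primal-dual pair for 'max c^T x s.t. A x <= b, x >= 0' is:
  Dual:  min b^T y  s.t.  A^T y >= c,  y >= 0.

So the dual LP is:
  minimize  11y1 + 10y2 + 55y3
  subject to:
    y1 + 3y3 >= 6
    y2 + 4y3 >= 6
    y1, y2, y3 >= 0

Solving the primal: x* = (11, 5.5).
  primal value c^T x* = 99.
Solving the dual: y* = (1.5, 0, 1.5).
  dual value b^T y* = 99.
Strong duality: c^T x* = b^T y*. Confirmed.

99


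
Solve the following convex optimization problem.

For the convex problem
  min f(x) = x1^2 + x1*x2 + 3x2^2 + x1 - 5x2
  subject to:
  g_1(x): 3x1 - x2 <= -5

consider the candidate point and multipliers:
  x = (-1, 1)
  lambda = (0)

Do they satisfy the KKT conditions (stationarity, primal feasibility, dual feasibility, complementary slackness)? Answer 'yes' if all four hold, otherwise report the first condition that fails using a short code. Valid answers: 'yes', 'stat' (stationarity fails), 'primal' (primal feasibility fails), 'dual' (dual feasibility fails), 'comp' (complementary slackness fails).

Gradient of f: grad f(x) = Q x + c = (0, 0)
Constraint values g_i(x) = a_i^T x - b_i:
  g_1((-1, 1)) = 1
Stationarity residual: grad f(x) + sum_i lambda_i a_i = (0, 0)
  -> stationarity OK
Primal feasibility (all g_i <= 0): FAILS
Dual feasibility (all lambda_i >= 0): OK
Complementary slackness (lambda_i * g_i(x) = 0 for all i): OK

Verdict: the first failing condition is primal_feasibility -> primal.

primal


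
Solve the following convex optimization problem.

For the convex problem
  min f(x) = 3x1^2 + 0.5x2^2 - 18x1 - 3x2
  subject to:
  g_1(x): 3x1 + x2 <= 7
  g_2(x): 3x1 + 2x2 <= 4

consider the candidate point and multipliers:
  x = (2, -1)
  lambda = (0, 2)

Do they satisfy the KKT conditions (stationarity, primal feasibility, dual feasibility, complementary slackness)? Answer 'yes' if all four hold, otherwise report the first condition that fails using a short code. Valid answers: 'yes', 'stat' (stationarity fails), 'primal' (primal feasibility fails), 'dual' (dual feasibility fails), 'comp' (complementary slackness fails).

Gradient of f: grad f(x) = Q x + c = (-6, -4)
Constraint values g_i(x) = a_i^T x - b_i:
  g_1((2, -1)) = -2
  g_2((2, -1)) = 0
Stationarity residual: grad f(x) + sum_i lambda_i a_i = (0, 0)
  -> stationarity OK
Primal feasibility (all g_i <= 0): OK
Dual feasibility (all lambda_i >= 0): OK
Complementary slackness (lambda_i * g_i(x) = 0 for all i): OK

Verdict: yes, KKT holds.

yes


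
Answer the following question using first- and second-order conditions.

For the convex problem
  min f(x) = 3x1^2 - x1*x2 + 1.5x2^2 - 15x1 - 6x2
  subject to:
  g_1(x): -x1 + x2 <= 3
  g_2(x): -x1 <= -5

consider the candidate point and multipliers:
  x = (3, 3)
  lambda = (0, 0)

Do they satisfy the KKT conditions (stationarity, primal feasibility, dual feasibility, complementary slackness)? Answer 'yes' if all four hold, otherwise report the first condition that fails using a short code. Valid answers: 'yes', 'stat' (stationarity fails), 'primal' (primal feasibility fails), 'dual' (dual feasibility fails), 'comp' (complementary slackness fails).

Gradient of f: grad f(x) = Q x + c = (0, 0)
Constraint values g_i(x) = a_i^T x - b_i:
  g_1((3, 3)) = -3
  g_2((3, 3)) = 2
Stationarity residual: grad f(x) + sum_i lambda_i a_i = (0, 0)
  -> stationarity OK
Primal feasibility (all g_i <= 0): FAILS
Dual feasibility (all lambda_i >= 0): OK
Complementary slackness (lambda_i * g_i(x) = 0 for all i): OK

Verdict: the first failing condition is primal_feasibility -> primal.

primal


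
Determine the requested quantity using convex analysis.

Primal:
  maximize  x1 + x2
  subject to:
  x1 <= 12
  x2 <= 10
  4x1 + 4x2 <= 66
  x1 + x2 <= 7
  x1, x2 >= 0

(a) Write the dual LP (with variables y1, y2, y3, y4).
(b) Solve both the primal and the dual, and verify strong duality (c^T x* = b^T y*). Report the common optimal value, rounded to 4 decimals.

The standard primal-dual pair for 'max c^T x s.t. A x <= b, x >= 0' is:
  Dual:  min b^T y  s.t.  A^T y >= c,  y >= 0.

So the dual LP is:
  minimize  12y1 + 10y2 + 66y3 + 7y4
  subject to:
    y1 + 4y3 + y4 >= 1
    y2 + 4y3 + y4 >= 1
    y1, y2, y3, y4 >= 0

Solving the primal: x* = (7, 0).
  primal value c^T x* = 7.
Solving the dual: y* = (0, 0, 0, 1).
  dual value b^T y* = 7.
Strong duality: c^T x* = b^T y*. Confirmed.

7


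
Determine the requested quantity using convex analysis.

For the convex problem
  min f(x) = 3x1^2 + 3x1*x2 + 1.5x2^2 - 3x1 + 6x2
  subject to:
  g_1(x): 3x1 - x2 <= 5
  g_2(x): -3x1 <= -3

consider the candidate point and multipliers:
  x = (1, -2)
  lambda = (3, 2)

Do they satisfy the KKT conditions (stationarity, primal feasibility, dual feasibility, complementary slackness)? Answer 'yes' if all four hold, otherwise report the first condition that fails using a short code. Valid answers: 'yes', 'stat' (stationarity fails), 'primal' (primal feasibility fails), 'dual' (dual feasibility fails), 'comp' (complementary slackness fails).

Gradient of f: grad f(x) = Q x + c = (-3, 3)
Constraint values g_i(x) = a_i^T x - b_i:
  g_1((1, -2)) = 0
  g_2((1, -2)) = 0
Stationarity residual: grad f(x) + sum_i lambda_i a_i = (0, 0)
  -> stationarity OK
Primal feasibility (all g_i <= 0): OK
Dual feasibility (all lambda_i >= 0): OK
Complementary slackness (lambda_i * g_i(x) = 0 for all i): OK

Verdict: yes, KKT holds.

yes


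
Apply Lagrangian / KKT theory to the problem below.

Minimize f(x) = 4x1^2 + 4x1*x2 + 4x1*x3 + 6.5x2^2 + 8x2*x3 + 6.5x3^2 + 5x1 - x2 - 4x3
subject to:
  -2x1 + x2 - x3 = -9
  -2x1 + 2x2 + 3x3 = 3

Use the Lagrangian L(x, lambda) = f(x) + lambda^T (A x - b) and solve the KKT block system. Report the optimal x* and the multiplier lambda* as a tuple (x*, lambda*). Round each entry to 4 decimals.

Form the Lagrangian:
  L(x, lambda) = (1/2) x^T Q x + c^T x + lambda^T (A x - b)
Stationarity (grad_x L = 0): Q x + c + A^T lambda = 0.
Primal feasibility: A x = b.

This gives the KKT block system:
  [ Q   A^T ] [ x     ]   [-c ]
  [ A    0  ] [ lambda ] = [ b ]

Solving the linear system:
  x*      = (1.1695, -2.9288, 3.7322)
  lambda* = (13.03, -4.2453)
  f(x*)   = 61.9265

x* = (1.1695, -2.9288, 3.7322), lambda* = (13.03, -4.2453)


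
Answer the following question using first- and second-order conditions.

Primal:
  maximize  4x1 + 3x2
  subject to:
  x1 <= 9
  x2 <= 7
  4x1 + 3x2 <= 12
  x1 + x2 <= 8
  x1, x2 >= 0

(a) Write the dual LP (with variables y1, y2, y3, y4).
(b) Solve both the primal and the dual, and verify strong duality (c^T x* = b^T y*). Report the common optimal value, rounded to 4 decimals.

The standard primal-dual pair for 'max c^T x s.t. A x <= b, x >= 0' is:
  Dual:  min b^T y  s.t.  A^T y >= c,  y >= 0.

So the dual LP is:
  minimize  9y1 + 7y2 + 12y3 + 8y4
  subject to:
    y1 + 4y3 + y4 >= 4
    y2 + 3y3 + y4 >= 3
    y1, y2, y3, y4 >= 0

Solving the primal: x* = (3, 0).
  primal value c^T x* = 12.
Solving the dual: y* = (0, 0, 1, 0).
  dual value b^T y* = 12.
Strong duality: c^T x* = b^T y*. Confirmed.

12


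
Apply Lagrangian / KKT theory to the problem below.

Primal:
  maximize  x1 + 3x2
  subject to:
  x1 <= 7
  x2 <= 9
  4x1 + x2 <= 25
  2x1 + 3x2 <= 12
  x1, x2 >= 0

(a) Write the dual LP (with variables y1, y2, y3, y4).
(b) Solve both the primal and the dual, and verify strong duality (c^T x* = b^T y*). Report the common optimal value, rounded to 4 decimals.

The standard primal-dual pair for 'max c^T x s.t. A x <= b, x >= 0' is:
  Dual:  min b^T y  s.t.  A^T y >= c,  y >= 0.

So the dual LP is:
  minimize  7y1 + 9y2 + 25y3 + 12y4
  subject to:
    y1 + 4y3 + 2y4 >= 1
    y2 + y3 + 3y4 >= 3
    y1, y2, y3, y4 >= 0

Solving the primal: x* = (0, 4).
  primal value c^T x* = 12.
Solving the dual: y* = (0, 0, 0, 1).
  dual value b^T y* = 12.
Strong duality: c^T x* = b^T y*. Confirmed.

12


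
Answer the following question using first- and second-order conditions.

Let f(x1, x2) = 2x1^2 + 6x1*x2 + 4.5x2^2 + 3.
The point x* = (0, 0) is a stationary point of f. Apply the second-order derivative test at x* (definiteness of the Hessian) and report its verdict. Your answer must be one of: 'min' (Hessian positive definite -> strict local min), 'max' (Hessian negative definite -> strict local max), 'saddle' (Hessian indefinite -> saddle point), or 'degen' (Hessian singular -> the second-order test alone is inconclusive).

Compute the Hessian H = grad^2 f:
  H = [[4, 6], [6, 9]]
Verify stationarity: grad f(x*) = H x* + g = (0, 0).
Eigenvalues of H: 0, 13.
H has a zero eigenvalue (singular; positive semidefinite but not definite), so H is neither positive definite, negative definite, nor indefinite. The second-order test alone is inconclusive -> degen.
(Indeed, f is constant along the null direction of H through x*, so x* is not a strict local extremum.)

degen


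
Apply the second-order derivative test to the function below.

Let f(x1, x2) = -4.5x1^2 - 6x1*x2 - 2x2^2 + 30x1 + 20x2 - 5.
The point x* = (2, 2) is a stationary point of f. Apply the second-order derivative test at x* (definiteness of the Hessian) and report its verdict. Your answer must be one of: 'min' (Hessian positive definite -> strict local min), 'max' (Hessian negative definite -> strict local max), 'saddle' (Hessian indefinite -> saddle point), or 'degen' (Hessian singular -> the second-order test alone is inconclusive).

Compute the Hessian H = grad^2 f:
  H = [[-9, -6], [-6, -4]]
Verify stationarity: grad f(x*) = H x* + g = (0, 0).
Eigenvalues of H: -13, 0.
H has a zero eigenvalue (singular; negative semidefinite but not definite), so H is neither positive definite, negative definite, nor indefinite. The second-order test alone is inconclusive -> degen.
(Indeed, f is constant along the null direction of H through x*, so x* is not a strict local extremum.)

degen


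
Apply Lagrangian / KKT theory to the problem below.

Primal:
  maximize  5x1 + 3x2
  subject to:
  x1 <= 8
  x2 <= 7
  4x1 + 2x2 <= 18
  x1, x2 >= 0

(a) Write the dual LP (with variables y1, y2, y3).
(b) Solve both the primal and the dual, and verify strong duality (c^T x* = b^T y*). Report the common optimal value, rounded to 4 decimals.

The standard primal-dual pair for 'max c^T x s.t. A x <= b, x >= 0' is:
  Dual:  min b^T y  s.t.  A^T y >= c,  y >= 0.

So the dual LP is:
  minimize  8y1 + 7y2 + 18y3
  subject to:
    y1 + 4y3 >= 5
    y2 + 2y3 >= 3
    y1, y2, y3 >= 0

Solving the primal: x* = (1, 7).
  primal value c^T x* = 26.
Solving the dual: y* = (0, 0.5, 1.25).
  dual value b^T y* = 26.
Strong duality: c^T x* = b^T y*. Confirmed.

26


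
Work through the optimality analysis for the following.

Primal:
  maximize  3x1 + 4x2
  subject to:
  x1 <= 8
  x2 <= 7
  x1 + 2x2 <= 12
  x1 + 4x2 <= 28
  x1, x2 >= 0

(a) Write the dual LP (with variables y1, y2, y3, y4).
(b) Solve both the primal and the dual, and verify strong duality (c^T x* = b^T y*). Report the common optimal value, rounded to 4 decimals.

The standard primal-dual pair for 'max c^T x s.t. A x <= b, x >= 0' is:
  Dual:  min b^T y  s.t.  A^T y >= c,  y >= 0.

So the dual LP is:
  minimize  8y1 + 7y2 + 12y3 + 28y4
  subject to:
    y1 + y3 + y4 >= 3
    y2 + 2y3 + 4y4 >= 4
    y1, y2, y3, y4 >= 0

Solving the primal: x* = (8, 2).
  primal value c^T x* = 32.
Solving the dual: y* = (1, 0, 2, 0).
  dual value b^T y* = 32.
Strong duality: c^T x* = b^T y*. Confirmed.

32


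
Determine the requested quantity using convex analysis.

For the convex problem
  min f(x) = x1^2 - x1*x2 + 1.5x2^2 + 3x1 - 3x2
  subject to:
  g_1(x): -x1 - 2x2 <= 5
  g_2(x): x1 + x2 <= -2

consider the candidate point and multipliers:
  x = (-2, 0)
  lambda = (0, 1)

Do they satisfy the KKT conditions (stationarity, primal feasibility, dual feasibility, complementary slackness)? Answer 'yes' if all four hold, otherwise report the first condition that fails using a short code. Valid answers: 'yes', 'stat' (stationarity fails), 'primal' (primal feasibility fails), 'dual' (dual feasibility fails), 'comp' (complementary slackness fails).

Gradient of f: grad f(x) = Q x + c = (-1, -1)
Constraint values g_i(x) = a_i^T x - b_i:
  g_1((-2, 0)) = -3
  g_2((-2, 0)) = 0
Stationarity residual: grad f(x) + sum_i lambda_i a_i = (0, 0)
  -> stationarity OK
Primal feasibility (all g_i <= 0): OK
Dual feasibility (all lambda_i >= 0): OK
Complementary slackness (lambda_i * g_i(x) = 0 for all i): OK

Verdict: yes, KKT holds.

yes


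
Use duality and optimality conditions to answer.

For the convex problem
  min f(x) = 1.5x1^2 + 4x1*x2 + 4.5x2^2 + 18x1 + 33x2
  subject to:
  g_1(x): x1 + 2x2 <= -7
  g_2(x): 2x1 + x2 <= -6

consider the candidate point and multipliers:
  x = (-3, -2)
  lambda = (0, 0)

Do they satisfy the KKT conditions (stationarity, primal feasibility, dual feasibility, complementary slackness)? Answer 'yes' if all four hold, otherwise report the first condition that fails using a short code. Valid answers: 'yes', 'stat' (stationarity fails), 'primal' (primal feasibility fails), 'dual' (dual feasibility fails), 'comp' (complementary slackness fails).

Gradient of f: grad f(x) = Q x + c = (1, 3)
Constraint values g_i(x) = a_i^T x - b_i:
  g_1((-3, -2)) = 0
  g_2((-3, -2)) = -2
Stationarity residual: grad f(x) + sum_i lambda_i a_i = (1, 3)
  -> stationarity FAILS
Primal feasibility (all g_i <= 0): OK
Dual feasibility (all lambda_i >= 0): OK
Complementary slackness (lambda_i * g_i(x) = 0 for all i): OK

Verdict: the first failing condition is stationarity -> stat.

stat


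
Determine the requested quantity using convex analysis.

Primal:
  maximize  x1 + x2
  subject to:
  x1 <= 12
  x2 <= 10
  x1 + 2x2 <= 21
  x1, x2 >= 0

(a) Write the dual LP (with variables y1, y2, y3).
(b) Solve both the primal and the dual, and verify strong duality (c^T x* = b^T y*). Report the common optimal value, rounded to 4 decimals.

The standard primal-dual pair for 'max c^T x s.t. A x <= b, x >= 0' is:
  Dual:  min b^T y  s.t.  A^T y >= c,  y >= 0.

So the dual LP is:
  minimize  12y1 + 10y2 + 21y3
  subject to:
    y1 + y3 >= 1
    y2 + 2y3 >= 1
    y1, y2, y3 >= 0

Solving the primal: x* = (12, 4.5).
  primal value c^T x* = 16.5.
Solving the dual: y* = (0.5, 0, 0.5).
  dual value b^T y* = 16.5.
Strong duality: c^T x* = b^T y*. Confirmed.

16.5


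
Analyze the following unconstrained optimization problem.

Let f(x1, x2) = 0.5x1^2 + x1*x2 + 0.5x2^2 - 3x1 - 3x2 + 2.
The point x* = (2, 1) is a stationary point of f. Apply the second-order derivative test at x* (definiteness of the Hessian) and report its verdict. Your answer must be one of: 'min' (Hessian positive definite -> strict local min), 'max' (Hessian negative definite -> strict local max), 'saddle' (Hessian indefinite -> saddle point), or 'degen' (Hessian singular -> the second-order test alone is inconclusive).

Compute the Hessian H = grad^2 f:
  H = [[1, 1], [1, 1]]
Verify stationarity: grad f(x*) = H x* + g = (0, 0).
Eigenvalues of H: 0, 2.
H has a zero eigenvalue (singular; positive semidefinite but not definite), so H is neither positive definite, negative definite, nor indefinite. The second-order test alone is inconclusive -> degen.
(Indeed, f is constant along the null direction of H through x*, so x* is not a strict local extremum.)

degen


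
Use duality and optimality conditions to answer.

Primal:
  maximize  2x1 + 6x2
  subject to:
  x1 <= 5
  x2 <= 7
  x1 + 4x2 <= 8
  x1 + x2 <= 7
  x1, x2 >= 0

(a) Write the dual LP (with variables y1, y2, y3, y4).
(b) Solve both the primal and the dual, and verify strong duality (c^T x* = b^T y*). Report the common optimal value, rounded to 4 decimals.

The standard primal-dual pair for 'max c^T x s.t. A x <= b, x >= 0' is:
  Dual:  min b^T y  s.t.  A^T y >= c,  y >= 0.

So the dual LP is:
  minimize  5y1 + 7y2 + 8y3 + 7y4
  subject to:
    y1 + y3 + y4 >= 2
    y2 + 4y3 + y4 >= 6
    y1, y2, y3, y4 >= 0

Solving the primal: x* = (5, 0.75).
  primal value c^T x* = 14.5.
Solving the dual: y* = (0.5, 0, 1.5, 0).
  dual value b^T y* = 14.5.
Strong duality: c^T x* = b^T y*. Confirmed.

14.5


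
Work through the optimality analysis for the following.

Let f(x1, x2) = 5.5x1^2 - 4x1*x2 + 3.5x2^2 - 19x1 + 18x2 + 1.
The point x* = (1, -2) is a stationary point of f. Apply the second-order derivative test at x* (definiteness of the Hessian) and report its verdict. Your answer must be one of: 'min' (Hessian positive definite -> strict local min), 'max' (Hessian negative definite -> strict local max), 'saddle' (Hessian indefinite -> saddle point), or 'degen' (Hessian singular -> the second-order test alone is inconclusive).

Compute the Hessian H = grad^2 f:
  H = [[11, -4], [-4, 7]]
Verify stationarity: grad f(x*) = H x* + g = (0, 0).
Eigenvalues of H: 4.5279, 13.4721.
Both eigenvalues > 0, so H is positive definite -> x* is a strict local min.

min


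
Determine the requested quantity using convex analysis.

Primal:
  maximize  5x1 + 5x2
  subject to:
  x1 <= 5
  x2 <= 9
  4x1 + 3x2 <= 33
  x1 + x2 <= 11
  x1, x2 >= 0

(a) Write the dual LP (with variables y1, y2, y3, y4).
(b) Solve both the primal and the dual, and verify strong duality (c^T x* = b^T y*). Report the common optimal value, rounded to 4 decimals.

The standard primal-dual pair for 'max c^T x s.t. A x <= b, x >= 0' is:
  Dual:  min b^T y  s.t.  A^T y >= c,  y >= 0.

So the dual LP is:
  minimize  5y1 + 9y2 + 33y3 + 11y4
  subject to:
    y1 + 4y3 + y4 >= 5
    y2 + 3y3 + y4 >= 5
    y1, y2, y3, y4 >= 0

Solving the primal: x* = (1.5, 9).
  primal value c^T x* = 52.5.
Solving the dual: y* = (0, 1.25, 1.25, 0).
  dual value b^T y* = 52.5.
Strong duality: c^T x* = b^T y*. Confirmed.

52.5
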